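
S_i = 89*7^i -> [89, 623, 4361, 30527, 213689]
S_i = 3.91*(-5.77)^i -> [3.91, -22.56, 130.18, -751.11, 4333.91]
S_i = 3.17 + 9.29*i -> [3.17, 12.46, 21.75, 31.04, 40.33]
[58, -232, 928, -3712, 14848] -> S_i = 58*-4^i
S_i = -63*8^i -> [-63, -504, -4032, -32256, -258048]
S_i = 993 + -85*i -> [993, 908, 823, 738, 653]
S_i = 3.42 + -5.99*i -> [3.42, -2.57, -8.56, -14.55, -20.54]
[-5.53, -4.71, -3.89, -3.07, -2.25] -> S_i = -5.53 + 0.82*i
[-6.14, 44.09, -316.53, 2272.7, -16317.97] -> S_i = -6.14*(-7.18)^i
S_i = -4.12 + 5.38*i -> [-4.12, 1.26, 6.64, 12.02, 17.4]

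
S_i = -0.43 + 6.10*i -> [-0.43, 5.67, 11.77, 17.87, 23.97]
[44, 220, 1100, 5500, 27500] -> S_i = 44*5^i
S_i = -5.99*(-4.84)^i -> [-5.99, 28.99, -140.32, 679.15, -3287.06]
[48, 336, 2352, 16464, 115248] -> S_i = 48*7^i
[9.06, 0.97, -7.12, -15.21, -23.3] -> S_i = 9.06 + -8.09*i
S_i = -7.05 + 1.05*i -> [-7.05, -6.0, -4.95, -3.9, -2.85]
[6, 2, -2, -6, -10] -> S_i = 6 + -4*i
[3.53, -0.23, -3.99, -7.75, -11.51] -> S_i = 3.53 + -3.76*i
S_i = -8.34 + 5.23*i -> [-8.34, -3.11, 2.12, 7.35, 12.58]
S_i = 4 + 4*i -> [4, 8, 12, 16, 20]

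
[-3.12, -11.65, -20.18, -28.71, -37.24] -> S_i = -3.12 + -8.53*i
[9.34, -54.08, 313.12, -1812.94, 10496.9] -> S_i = 9.34*(-5.79)^i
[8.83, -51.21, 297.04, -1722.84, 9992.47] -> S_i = 8.83*(-5.80)^i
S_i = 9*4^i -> [9, 36, 144, 576, 2304]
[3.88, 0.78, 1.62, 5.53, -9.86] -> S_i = Random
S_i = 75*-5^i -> [75, -375, 1875, -9375, 46875]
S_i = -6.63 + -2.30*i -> [-6.63, -8.93, -11.23, -13.53, -15.83]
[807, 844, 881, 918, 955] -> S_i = 807 + 37*i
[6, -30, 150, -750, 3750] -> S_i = 6*-5^i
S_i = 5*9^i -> [5, 45, 405, 3645, 32805]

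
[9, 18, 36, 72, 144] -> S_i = 9*2^i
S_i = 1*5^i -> [1, 5, 25, 125, 625]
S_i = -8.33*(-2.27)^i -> [-8.33, 18.91, -42.92, 97.44, -221.18]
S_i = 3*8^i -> [3, 24, 192, 1536, 12288]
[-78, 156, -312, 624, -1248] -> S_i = -78*-2^i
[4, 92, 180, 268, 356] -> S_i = 4 + 88*i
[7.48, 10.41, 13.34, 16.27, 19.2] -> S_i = 7.48 + 2.93*i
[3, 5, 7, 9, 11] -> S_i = 3 + 2*i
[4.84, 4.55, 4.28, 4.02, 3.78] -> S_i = 4.84*0.94^i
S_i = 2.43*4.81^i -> [2.43, 11.69, 56.22, 270.42, 1300.73]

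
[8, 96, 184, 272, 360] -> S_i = 8 + 88*i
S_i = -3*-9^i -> [-3, 27, -243, 2187, -19683]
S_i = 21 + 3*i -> [21, 24, 27, 30, 33]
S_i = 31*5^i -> [31, 155, 775, 3875, 19375]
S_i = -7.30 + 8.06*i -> [-7.3, 0.76, 8.82, 16.88, 24.94]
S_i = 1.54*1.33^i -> [1.54, 2.05, 2.72, 3.62, 4.82]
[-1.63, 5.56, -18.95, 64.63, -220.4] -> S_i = -1.63*(-3.41)^i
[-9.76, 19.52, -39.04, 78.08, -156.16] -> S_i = -9.76*(-2.00)^i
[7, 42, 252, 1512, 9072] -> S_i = 7*6^i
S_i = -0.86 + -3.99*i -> [-0.86, -4.85, -8.84, -12.83, -16.82]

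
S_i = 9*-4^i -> [9, -36, 144, -576, 2304]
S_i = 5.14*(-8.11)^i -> [5.14, -41.69, 338.07, -2741.74, 22235.48]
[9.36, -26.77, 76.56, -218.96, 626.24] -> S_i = 9.36*(-2.86)^i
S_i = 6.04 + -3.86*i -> [6.04, 2.18, -1.68, -5.54, -9.4]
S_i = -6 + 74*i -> [-6, 68, 142, 216, 290]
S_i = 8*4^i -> [8, 32, 128, 512, 2048]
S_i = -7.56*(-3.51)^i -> [-7.56, 26.54, -93.14, 326.92, -1147.49]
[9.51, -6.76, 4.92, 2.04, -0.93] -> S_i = Random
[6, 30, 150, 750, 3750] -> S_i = 6*5^i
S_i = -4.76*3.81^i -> [-4.76, -18.14, -69.1, -263.26, -1003.01]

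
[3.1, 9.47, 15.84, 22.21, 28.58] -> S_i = 3.10 + 6.37*i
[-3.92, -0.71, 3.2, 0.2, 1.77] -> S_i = Random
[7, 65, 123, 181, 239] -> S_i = 7 + 58*i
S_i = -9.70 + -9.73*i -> [-9.7, -19.43, -29.16, -38.89, -48.62]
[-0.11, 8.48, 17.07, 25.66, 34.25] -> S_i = -0.11 + 8.59*i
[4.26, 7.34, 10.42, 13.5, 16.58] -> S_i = 4.26 + 3.08*i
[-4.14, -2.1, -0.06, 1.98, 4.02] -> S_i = -4.14 + 2.04*i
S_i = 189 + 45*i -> [189, 234, 279, 324, 369]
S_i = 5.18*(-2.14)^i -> [5.18, -11.09, 23.72, -50.77, 108.64]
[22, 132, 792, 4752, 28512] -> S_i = 22*6^i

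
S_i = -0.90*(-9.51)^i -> [-0.9, 8.56, -81.4, 774.08, -7361.47]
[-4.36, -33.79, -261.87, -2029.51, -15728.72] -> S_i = -4.36*7.75^i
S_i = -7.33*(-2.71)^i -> [-7.33, 19.86, -53.83, 145.89, -395.35]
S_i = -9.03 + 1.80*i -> [-9.03, -7.23, -5.43, -3.63, -1.83]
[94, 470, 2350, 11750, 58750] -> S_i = 94*5^i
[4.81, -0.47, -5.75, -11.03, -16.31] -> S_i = 4.81 + -5.28*i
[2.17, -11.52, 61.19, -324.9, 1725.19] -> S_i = 2.17*(-5.31)^i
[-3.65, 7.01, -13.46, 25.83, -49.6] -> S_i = -3.65*(-1.92)^i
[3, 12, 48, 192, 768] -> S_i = 3*4^i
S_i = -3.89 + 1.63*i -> [-3.89, -2.26, -0.63, 1.0, 2.63]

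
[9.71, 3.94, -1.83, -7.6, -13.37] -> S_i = 9.71 + -5.77*i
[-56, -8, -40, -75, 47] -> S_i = Random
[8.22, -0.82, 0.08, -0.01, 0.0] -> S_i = 8.22*(-0.10)^i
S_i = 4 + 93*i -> [4, 97, 190, 283, 376]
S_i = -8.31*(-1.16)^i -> [-8.31, 9.64, -11.18, 12.97, -15.05]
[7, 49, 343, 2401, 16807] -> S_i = 7*7^i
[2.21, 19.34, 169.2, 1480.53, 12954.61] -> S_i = 2.21*8.75^i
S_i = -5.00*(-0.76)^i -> [-5.0, 3.8, -2.89, 2.19, -1.67]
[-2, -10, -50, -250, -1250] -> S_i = -2*5^i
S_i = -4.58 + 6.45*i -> [-4.58, 1.87, 8.32, 14.77, 21.22]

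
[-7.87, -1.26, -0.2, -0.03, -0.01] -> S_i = -7.87*0.16^i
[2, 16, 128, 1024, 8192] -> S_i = 2*8^i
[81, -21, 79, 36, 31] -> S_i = Random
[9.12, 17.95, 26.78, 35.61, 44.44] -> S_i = 9.12 + 8.83*i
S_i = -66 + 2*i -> [-66, -64, -62, -60, -58]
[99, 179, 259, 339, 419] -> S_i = 99 + 80*i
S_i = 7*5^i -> [7, 35, 175, 875, 4375]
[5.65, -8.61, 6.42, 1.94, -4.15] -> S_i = Random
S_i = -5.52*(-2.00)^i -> [-5.52, 11.04, -22.08, 44.16, -88.32]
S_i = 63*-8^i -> [63, -504, 4032, -32256, 258048]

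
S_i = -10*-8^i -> [-10, 80, -640, 5120, -40960]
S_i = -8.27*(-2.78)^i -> [-8.27, 22.99, -63.91, 177.68, -493.95]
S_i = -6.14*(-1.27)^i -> [-6.14, 7.8, -9.9, 12.58, -15.97]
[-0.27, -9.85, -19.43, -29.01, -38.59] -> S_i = -0.27 + -9.58*i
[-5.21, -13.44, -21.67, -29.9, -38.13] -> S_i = -5.21 + -8.23*i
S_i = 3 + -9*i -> [3, -6, -15, -24, -33]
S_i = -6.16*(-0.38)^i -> [-6.16, 2.34, -0.89, 0.34, -0.13]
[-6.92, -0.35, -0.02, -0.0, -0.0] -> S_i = -6.92*0.05^i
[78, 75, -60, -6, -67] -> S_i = Random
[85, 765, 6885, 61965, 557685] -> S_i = 85*9^i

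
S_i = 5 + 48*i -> [5, 53, 101, 149, 197]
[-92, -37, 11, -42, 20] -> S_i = Random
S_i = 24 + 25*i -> [24, 49, 74, 99, 124]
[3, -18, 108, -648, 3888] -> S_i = 3*-6^i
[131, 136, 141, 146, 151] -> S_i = 131 + 5*i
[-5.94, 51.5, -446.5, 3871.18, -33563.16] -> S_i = -5.94*(-8.67)^i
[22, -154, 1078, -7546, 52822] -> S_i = 22*-7^i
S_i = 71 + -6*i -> [71, 65, 59, 53, 47]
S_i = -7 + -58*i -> [-7, -65, -123, -181, -239]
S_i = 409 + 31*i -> [409, 440, 471, 502, 533]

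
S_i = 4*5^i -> [4, 20, 100, 500, 2500]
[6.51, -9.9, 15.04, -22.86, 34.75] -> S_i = 6.51*(-1.52)^i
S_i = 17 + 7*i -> [17, 24, 31, 38, 45]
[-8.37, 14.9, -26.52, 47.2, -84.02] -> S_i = -8.37*(-1.78)^i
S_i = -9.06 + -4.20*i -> [-9.06, -13.26, -17.46, -21.66, -25.86]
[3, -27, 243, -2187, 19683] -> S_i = 3*-9^i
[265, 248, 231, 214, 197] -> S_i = 265 + -17*i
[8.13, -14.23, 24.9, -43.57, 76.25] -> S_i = 8.13*(-1.75)^i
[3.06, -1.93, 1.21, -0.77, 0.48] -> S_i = 3.06*(-0.63)^i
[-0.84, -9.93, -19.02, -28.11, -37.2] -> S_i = -0.84 + -9.09*i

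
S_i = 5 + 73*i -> [5, 78, 151, 224, 297]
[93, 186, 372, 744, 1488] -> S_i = 93*2^i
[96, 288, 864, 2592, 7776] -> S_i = 96*3^i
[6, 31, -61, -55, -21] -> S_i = Random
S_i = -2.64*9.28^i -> [-2.64, -24.5, -227.35, -2109.83, -19579.24]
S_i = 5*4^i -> [5, 20, 80, 320, 1280]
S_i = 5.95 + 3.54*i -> [5.95, 9.49, 13.03, 16.57, 20.11]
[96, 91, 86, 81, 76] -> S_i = 96 + -5*i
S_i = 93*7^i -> [93, 651, 4557, 31899, 223293]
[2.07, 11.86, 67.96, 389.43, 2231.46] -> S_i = 2.07*5.73^i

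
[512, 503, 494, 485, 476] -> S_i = 512 + -9*i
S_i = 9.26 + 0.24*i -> [9.26, 9.5, 9.74, 9.98, 10.22]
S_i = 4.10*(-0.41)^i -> [4.1, -1.68, 0.69, -0.28, 0.12]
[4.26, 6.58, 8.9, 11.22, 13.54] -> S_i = 4.26 + 2.32*i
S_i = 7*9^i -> [7, 63, 567, 5103, 45927]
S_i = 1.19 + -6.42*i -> [1.19, -5.23, -11.65, -18.07, -24.49]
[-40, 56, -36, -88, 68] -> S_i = Random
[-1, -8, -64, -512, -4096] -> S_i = -1*8^i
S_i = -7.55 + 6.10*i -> [-7.55, -1.45, 4.65, 10.75, 16.85]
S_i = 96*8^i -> [96, 768, 6144, 49152, 393216]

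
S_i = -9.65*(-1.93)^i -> [-9.65, 18.62, -35.95, 69.37, -133.89]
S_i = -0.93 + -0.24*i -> [-0.93, -1.17, -1.41, -1.65, -1.89]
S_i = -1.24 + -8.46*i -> [-1.24, -9.7, -18.16, -26.62, -35.08]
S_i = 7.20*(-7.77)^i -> [7.2, -55.94, 434.68, -3377.5, 26243.19]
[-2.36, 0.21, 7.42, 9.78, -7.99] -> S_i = Random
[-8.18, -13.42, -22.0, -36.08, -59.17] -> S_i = -8.18*1.64^i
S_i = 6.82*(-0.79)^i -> [6.82, -5.39, 4.26, -3.36, 2.66]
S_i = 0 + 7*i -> [0, 7, 14, 21, 28]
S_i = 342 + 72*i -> [342, 414, 486, 558, 630]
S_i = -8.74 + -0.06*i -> [-8.74, -8.8, -8.86, -8.92, -8.98]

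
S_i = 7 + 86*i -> [7, 93, 179, 265, 351]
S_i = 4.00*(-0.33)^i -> [4.0, -1.32, 0.44, -0.14, 0.05]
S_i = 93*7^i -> [93, 651, 4557, 31899, 223293]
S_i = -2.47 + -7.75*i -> [-2.47, -10.22, -17.97, -25.72, -33.47]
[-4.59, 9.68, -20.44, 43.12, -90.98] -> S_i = -4.59*(-2.11)^i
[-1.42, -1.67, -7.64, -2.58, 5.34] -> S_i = Random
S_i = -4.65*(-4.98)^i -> [-4.65, 23.16, -115.32, 574.3, -2860.03]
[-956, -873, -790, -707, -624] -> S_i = -956 + 83*i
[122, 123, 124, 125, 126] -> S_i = 122 + 1*i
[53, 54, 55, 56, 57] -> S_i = 53 + 1*i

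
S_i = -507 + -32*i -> [-507, -539, -571, -603, -635]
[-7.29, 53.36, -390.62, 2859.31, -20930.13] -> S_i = -7.29*(-7.32)^i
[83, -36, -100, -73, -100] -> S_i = Random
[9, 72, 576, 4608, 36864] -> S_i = 9*8^i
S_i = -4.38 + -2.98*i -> [-4.38, -7.36, -10.34, -13.32, -16.3]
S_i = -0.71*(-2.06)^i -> [-0.71, 1.46, -3.01, 6.21, -12.79]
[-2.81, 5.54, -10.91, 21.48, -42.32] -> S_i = -2.81*(-1.97)^i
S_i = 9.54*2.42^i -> [9.54, 23.09, 55.87, 135.21, 327.2]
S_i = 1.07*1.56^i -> [1.07, 1.67, 2.6, 4.06, 6.34]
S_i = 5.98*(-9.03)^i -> [5.98, -54.0, 487.61, -4403.16, 39760.53]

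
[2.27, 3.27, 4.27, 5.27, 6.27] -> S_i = 2.27 + 1.00*i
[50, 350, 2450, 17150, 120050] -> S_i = 50*7^i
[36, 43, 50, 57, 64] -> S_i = 36 + 7*i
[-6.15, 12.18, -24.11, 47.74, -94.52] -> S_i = -6.15*(-1.98)^i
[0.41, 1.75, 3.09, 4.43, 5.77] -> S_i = 0.41 + 1.34*i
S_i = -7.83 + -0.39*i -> [-7.83, -8.22, -8.61, -9.0, -9.39]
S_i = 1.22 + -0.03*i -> [1.22, 1.19, 1.16, 1.13, 1.1]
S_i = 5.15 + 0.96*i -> [5.15, 6.11, 7.07, 8.03, 8.99]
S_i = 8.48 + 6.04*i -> [8.48, 14.52, 20.56, 26.6, 32.64]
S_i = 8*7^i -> [8, 56, 392, 2744, 19208]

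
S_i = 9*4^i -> [9, 36, 144, 576, 2304]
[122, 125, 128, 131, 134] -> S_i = 122 + 3*i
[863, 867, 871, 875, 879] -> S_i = 863 + 4*i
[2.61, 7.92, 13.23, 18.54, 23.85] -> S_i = 2.61 + 5.31*i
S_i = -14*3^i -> [-14, -42, -126, -378, -1134]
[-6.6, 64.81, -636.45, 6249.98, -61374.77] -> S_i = -6.60*(-9.82)^i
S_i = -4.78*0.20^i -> [-4.78, -0.96, -0.19, -0.04, -0.01]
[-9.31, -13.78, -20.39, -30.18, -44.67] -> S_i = -9.31*1.48^i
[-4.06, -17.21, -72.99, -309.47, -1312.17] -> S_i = -4.06*4.24^i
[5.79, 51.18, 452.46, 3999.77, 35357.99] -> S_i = 5.79*8.84^i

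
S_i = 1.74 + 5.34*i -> [1.74, 7.08, 12.42, 17.76, 23.1]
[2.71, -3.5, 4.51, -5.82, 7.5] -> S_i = 2.71*(-1.29)^i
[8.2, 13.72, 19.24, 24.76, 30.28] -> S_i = 8.20 + 5.52*i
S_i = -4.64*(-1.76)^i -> [-4.64, 8.17, -14.37, 25.3, -44.52]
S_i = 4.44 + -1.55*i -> [4.44, 2.89, 1.34, -0.21, -1.76]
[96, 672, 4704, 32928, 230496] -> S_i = 96*7^i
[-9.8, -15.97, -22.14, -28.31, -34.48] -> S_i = -9.80 + -6.17*i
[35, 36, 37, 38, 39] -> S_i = 35 + 1*i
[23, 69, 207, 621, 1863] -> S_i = 23*3^i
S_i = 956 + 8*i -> [956, 964, 972, 980, 988]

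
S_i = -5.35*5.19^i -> [-5.35, -27.77, -144.11, -747.92, -3881.71]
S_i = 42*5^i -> [42, 210, 1050, 5250, 26250]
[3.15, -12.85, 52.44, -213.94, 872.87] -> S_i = 3.15*(-4.08)^i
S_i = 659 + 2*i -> [659, 661, 663, 665, 667]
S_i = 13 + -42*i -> [13, -29, -71, -113, -155]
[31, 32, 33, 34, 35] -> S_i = 31 + 1*i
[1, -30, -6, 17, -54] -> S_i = Random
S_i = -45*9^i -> [-45, -405, -3645, -32805, -295245]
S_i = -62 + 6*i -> [-62, -56, -50, -44, -38]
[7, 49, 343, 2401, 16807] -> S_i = 7*7^i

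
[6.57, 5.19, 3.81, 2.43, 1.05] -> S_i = 6.57 + -1.38*i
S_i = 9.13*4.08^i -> [9.13, 37.25, 151.98, 620.09, 2529.95]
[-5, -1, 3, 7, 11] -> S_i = -5 + 4*i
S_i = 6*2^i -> [6, 12, 24, 48, 96]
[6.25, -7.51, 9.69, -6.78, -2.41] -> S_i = Random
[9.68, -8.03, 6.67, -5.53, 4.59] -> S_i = 9.68*(-0.83)^i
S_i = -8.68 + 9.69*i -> [-8.68, 1.01, 10.7, 20.39, 30.08]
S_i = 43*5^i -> [43, 215, 1075, 5375, 26875]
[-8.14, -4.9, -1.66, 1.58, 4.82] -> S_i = -8.14 + 3.24*i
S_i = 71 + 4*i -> [71, 75, 79, 83, 87]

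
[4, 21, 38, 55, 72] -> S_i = 4 + 17*i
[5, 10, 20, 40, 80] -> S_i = 5*2^i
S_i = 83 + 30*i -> [83, 113, 143, 173, 203]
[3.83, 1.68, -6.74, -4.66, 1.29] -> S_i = Random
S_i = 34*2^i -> [34, 68, 136, 272, 544]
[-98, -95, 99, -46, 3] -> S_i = Random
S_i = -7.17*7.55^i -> [-7.17, -54.13, -408.71, -3085.74, -23297.37]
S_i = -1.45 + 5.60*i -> [-1.45, 4.15, 9.75, 15.35, 20.95]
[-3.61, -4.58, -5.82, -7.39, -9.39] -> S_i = -3.61*1.27^i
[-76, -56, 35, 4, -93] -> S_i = Random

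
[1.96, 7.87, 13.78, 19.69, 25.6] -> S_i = 1.96 + 5.91*i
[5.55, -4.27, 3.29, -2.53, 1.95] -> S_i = 5.55*(-0.77)^i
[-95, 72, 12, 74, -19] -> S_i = Random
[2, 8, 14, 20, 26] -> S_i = 2 + 6*i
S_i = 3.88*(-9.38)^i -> [3.88, -36.39, 341.38, -3202.14, 30036.07]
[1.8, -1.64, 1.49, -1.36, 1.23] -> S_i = 1.80*(-0.91)^i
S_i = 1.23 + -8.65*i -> [1.23, -7.42, -16.07, -24.72, -33.37]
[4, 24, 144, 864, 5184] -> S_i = 4*6^i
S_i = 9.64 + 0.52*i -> [9.64, 10.16, 10.68, 11.2, 11.72]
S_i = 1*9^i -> [1, 9, 81, 729, 6561]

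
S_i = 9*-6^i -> [9, -54, 324, -1944, 11664]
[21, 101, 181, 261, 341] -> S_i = 21 + 80*i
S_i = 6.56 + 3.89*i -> [6.56, 10.45, 14.34, 18.23, 22.12]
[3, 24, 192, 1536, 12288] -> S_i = 3*8^i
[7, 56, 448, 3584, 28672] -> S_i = 7*8^i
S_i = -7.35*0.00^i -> [-7.35, -0.0, -0.0, -0.0, -0.0]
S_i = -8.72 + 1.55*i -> [-8.72, -7.17, -5.62, -4.07, -2.52]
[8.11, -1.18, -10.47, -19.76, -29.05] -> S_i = 8.11 + -9.29*i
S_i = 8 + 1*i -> [8, 9, 10, 11, 12]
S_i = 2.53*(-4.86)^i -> [2.53, -12.3, 59.76, -290.42, 1411.45]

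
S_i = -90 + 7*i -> [-90, -83, -76, -69, -62]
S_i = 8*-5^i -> [8, -40, 200, -1000, 5000]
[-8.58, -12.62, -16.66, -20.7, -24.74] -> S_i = -8.58 + -4.04*i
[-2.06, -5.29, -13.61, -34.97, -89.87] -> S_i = -2.06*2.57^i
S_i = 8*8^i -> [8, 64, 512, 4096, 32768]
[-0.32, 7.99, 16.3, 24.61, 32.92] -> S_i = -0.32 + 8.31*i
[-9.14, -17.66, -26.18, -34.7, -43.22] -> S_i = -9.14 + -8.52*i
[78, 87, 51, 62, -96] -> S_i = Random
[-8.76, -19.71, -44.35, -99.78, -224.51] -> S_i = -8.76*2.25^i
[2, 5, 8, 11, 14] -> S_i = 2 + 3*i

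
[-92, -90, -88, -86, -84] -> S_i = -92 + 2*i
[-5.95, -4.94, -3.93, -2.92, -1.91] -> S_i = -5.95 + 1.01*i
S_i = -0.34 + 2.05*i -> [-0.34, 1.71, 3.76, 5.81, 7.86]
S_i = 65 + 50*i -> [65, 115, 165, 215, 265]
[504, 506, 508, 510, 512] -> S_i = 504 + 2*i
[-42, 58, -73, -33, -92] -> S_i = Random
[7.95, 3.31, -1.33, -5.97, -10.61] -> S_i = 7.95 + -4.64*i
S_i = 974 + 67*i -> [974, 1041, 1108, 1175, 1242]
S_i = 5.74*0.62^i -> [5.74, 3.56, 2.21, 1.37, 0.85]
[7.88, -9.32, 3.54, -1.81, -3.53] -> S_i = Random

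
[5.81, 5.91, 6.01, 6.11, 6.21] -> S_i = 5.81 + 0.10*i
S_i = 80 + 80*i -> [80, 160, 240, 320, 400]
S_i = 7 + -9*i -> [7, -2, -11, -20, -29]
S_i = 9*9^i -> [9, 81, 729, 6561, 59049]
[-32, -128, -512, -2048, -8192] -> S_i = -32*4^i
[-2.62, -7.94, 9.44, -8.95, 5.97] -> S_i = Random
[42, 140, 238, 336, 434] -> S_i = 42 + 98*i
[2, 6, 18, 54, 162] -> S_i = 2*3^i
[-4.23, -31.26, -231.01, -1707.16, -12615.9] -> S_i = -4.23*7.39^i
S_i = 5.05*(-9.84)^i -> [5.05, -49.69, 488.97, -4811.46, 47344.74]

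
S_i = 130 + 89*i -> [130, 219, 308, 397, 486]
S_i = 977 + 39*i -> [977, 1016, 1055, 1094, 1133]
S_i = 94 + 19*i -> [94, 113, 132, 151, 170]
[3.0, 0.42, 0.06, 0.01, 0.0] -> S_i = 3.00*0.14^i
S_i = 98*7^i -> [98, 686, 4802, 33614, 235298]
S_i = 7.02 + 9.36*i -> [7.02, 16.38, 25.74, 35.1, 44.46]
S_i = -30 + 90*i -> [-30, 60, 150, 240, 330]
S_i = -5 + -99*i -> [-5, -104, -203, -302, -401]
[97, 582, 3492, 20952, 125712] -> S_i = 97*6^i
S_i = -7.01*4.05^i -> [-7.01, -28.39, -114.98, -465.68, -1885.98]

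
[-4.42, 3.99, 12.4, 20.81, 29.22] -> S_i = -4.42 + 8.41*i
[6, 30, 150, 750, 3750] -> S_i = 6*5^i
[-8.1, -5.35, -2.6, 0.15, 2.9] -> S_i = -8.10 + 2.75*i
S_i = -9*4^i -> [-9, -36, -144, -576, -2304]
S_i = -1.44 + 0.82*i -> [-1.44, -0.62, 0.2, 1.02, 1.84]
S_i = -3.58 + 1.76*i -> [-3.58, -1.82, -0.06, 1.7, 3.46]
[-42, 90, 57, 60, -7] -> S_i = Random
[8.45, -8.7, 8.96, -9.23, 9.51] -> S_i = 8.45*(-1.03)^i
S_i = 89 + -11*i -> [89, 78, 67, 56, 45]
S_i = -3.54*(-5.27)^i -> [-3.54, 18.66, -98.32, 518.13, -2730.52]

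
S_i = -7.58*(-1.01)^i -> [-7.58, 7.66, -7.73, 7.81, -7.89]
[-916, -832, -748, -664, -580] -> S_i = -916 + 84*i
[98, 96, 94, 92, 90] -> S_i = 98 + -2*i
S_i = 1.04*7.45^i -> [1.04, 7.75, 57.72, 430.03, 3203.75]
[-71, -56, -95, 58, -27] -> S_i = Random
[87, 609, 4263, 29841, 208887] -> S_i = 87*7^i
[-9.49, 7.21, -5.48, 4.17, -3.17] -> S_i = -9.49*(-0.76)^i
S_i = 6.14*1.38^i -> [6.14, 8.47, 11.69, 16.14, 22.27]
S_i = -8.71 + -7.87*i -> [-8.71, -16.58, -24.45, -32.32, -40.19]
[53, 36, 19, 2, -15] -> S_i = 53 + -17*i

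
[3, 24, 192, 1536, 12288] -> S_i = 3*8^i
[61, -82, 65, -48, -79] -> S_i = Random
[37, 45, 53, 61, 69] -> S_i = 37 + 8*i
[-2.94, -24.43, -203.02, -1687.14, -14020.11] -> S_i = -2.94*8.31^i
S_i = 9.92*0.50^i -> [9.92, 4.96, 2.48, 1.24, 0.62]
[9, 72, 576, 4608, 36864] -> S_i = 9*8^i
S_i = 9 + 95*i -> [9, 104, 199, 294, 389]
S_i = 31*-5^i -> [31, -155, 775, -3875, 19375]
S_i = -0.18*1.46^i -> [-0.18, -0.26, -0.38, -0.56, -0.82]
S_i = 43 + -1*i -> [43, 42, 41, 40, 39]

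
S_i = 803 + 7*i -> [803, 810, 817, 824, 831]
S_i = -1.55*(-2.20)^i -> [-1.55, 3.41, -7.5, 16.5, -36.31]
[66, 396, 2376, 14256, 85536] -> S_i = 66*6^i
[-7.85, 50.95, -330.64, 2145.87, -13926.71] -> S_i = -7.85*(-6.49)^i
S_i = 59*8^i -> [59, 472, 3776, 30208, 241664]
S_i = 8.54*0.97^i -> [8.54, 8.28, 8.04, 7.79, 7.56]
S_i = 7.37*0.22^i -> [7.37, 1.62, 0.36, 0.08, 0.02]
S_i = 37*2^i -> [37, 74, 148, 296, 592]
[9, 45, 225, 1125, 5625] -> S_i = 9*5^i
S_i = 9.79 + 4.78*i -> [9.79, 14.57, 19.35, 24.13, 28.91]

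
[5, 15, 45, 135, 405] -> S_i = 5*3^i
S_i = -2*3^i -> [-2, -6, -18, -54, -162]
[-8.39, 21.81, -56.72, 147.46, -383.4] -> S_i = -8.39*(-2.60)^i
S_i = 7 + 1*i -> [7, 8, 9, 10, 11]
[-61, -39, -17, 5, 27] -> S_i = -61 + 22*i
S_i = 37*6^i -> [37, 222, 1332, 7992, 47952]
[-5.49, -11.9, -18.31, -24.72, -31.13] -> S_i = -5.49 + -6.41*i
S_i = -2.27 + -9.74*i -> [-2.27, -12.01, -21.75, -31.49, -41.23]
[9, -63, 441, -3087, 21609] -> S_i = 9*-7^i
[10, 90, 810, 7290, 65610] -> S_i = 10*9^i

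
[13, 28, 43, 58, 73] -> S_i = 13 + 15*i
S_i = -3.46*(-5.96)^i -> [-3.46, 20.62, -122.9, 732.51, -4365.77]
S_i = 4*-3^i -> [4, -12, 36, -108, 324]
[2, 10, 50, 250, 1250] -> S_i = 2*5^i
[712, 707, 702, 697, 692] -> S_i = 712 + -5*i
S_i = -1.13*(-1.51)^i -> [-1.13, 1.71, -2.58, 3.89, -5.87]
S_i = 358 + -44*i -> [358, 314, 270, 226, 182]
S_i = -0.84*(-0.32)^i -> [-0.84, 0.27, -0.09, 0.03, -0.01]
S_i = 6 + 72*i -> [6, 78, 150, 222, 294]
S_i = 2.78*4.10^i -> [2.78, 11.4, 46.73, 191.6, 785.56]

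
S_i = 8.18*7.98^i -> [8.18, 65.28, 520.91, 4156.83, 33171.48]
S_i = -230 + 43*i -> [-230, -187, -144, -101, -58]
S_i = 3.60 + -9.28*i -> [3.6, -5.68, -14.96, -24.24, -33.52]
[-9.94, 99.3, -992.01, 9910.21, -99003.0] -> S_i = -9.94*(-9.99)^i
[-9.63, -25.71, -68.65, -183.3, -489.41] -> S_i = -9.63*2.67^i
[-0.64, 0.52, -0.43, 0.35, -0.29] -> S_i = -0.64*(-0.82)^i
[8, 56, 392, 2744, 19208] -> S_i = 8*7^i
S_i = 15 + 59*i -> [15, 74, 133, 192, 251]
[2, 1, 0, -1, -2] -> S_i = 2 + -1*i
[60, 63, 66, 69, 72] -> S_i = 60 + 3*i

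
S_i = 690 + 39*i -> [690, 729, 768, 807, 846]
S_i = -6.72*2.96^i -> [-6.72, -19.89, -58.88, -174.28, -515.87]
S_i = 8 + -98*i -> [8, -90, -188, -286, -384]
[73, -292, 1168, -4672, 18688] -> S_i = 73*-4^i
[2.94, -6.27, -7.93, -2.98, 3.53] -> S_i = Random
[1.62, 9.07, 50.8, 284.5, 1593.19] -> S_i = 1.62*5.60^i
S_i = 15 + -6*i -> [15, 9, 3, -3, -9]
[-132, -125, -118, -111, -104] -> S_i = -132 + 7*i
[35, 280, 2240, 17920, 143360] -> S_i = 35*8^i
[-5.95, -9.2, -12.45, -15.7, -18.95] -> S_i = -5.95 + -3.25*i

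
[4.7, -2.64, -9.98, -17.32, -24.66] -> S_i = 4.70 + -7.34*i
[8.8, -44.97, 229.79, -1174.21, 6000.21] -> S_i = 8.80*(-5.11)^i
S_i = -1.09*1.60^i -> [-1.09, -1.74, -2.79, -4.46, -7.14]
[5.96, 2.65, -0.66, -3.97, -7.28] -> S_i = 5.96 + -3.31*i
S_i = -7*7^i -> [-7, -49, -343, -2401, -16807]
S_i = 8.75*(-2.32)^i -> [8.75, -20.3, 47.1, -109.26, 253.49]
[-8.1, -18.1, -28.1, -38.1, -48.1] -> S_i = -8.10 + -10.00*i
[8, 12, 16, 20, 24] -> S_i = 8 + 4*i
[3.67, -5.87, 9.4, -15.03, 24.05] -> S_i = 3.67*(-1.60)^i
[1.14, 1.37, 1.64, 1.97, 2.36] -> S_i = 1.14*1.20^i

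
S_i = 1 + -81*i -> [1, -80, -161, -242, -323]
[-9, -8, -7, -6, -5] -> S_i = -9 + 1*i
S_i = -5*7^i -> [-5, -35, -245, -1715, -12005]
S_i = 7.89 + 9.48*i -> [7.89, 17.37, 26.85, 36.33, 45.81]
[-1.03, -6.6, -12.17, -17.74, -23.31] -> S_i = -1.03 + -5.57*i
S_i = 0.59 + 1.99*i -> [0.59, 2.58, 4.57, 6.56, 8.55]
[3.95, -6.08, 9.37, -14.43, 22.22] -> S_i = 3.95*(-1.54)^i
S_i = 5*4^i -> [5, 20, 80, 320, 1280]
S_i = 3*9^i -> [3, 27, 243, 2187, 19683]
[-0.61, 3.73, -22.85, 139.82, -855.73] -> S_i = -0.61*(-6.12)^i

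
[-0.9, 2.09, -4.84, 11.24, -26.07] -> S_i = -0.90*(-2.32)^i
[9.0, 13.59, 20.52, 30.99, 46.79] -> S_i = 9.00*1.51^i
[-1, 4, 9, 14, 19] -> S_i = -1 + 5*i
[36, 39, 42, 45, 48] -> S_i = 36 + 3*i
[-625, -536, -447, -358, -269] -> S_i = -625 + 89*i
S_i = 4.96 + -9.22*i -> [4.96, -4.26, -13.48, -22.7, -31.92]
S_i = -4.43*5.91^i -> [-4.43, -26.18, -154.73, -914.46, -5404.48]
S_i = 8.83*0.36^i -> [8.83, 3.18, 1.14, 0.41, 0.15]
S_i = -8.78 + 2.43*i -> [-8.78, -6.35, -3.92, -1.49, 0.94]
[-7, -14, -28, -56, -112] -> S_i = -7*2^i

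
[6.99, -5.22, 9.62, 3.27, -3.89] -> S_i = Random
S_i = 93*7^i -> [93, 651, 4557, 31899, 223293]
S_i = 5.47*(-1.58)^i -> [5.47, -8.64, 13.66, -21.58, 34.09]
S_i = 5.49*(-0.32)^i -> [5.49, -1.76, 0.56, -0.18, 0.06]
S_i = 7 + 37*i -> [7, 44, 81, 118, 155]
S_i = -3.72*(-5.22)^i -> [-3.72, 19.42, -101.36, 529.12, -2762.01]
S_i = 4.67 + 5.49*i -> [4.67, 10.16, 15.65, 21.14, 26.63]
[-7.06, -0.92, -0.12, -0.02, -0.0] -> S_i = -7.06*0.13^i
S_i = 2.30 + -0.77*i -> [2.3, 1.53, 0.76, -0.01, -0.78]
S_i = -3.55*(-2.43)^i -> [-3.55, 8.63, -20.96, 50.94, -123.78]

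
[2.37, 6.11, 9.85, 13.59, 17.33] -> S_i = 2.37 + 3.74*i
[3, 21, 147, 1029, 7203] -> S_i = 3*7^i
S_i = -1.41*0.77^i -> [-1.41, -1.09, -0.84, -0.64, -0.5]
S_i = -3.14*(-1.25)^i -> [-3.14, 3.92, -4.91, 6.13, -7.67]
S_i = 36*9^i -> [36, 324, 2916, 26244, 236196]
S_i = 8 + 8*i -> [8, 16, 24, 32, 40]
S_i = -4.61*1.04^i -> [-4.61, -4.79, -4.99, -5.19, -5.39]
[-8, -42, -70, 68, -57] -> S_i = Random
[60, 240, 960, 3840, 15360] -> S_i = 60*4^i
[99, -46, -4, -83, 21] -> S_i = Random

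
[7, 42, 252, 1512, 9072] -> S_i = 7*6^i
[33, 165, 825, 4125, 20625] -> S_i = 33*5^i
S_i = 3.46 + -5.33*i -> [3.46, -1.87, -7.2, -12.53, -17.86]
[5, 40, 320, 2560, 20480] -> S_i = 5*8^i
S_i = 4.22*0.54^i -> [4.22, 2.28, 1.23, 0.66, 0.36]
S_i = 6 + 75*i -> [6, 81, 156, 231, 306]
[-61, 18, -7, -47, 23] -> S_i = Random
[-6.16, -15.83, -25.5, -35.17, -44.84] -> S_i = -6.16 + -9.67*i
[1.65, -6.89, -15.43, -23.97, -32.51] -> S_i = 1.65 + -8.54*i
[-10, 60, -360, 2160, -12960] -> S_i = -10*-6^i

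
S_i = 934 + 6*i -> [934, 940, 946, 952, 958]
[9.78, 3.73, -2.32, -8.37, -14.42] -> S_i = 9.78 + -6.05*i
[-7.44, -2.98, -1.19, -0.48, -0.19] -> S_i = -7.44*0.40^i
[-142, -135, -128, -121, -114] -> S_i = -142 + 7*i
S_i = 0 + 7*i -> [0, 7, 14, 21, 28]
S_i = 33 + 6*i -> [33, 39, 45, 51, 57]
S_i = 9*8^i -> [9, 72, 576, 4608, 36864]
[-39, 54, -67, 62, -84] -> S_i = Random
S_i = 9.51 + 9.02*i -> [9.51, 18.53, 27.55, 36.57, 45.59]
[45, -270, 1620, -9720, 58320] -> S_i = 45*-6^i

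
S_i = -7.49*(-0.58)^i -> [-7.49, 4.34, -2.52, 1.46, -0.85]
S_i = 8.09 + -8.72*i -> [8.09, -0.63, -9.35, -18.07, -26.79]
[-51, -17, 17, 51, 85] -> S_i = -51 + 34*i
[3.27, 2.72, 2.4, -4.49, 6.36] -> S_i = Random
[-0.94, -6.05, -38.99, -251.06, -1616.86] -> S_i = -0.94*6.44^i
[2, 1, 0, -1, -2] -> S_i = 2 + -1*i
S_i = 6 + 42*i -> [6, 48, 90, 132, 174]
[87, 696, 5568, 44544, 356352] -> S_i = 87*8^i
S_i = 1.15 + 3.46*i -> [1.15, 4.61, 8.07, 11.53, 14.99]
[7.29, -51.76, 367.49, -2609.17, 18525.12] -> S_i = 7.29*(-7.10)^i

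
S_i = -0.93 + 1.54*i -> [-0.93, 0.61, 2.15, 3.69, 5.23]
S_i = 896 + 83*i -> [896, 979, 1062, 1145, 1228]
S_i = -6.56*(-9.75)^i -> [-6.56, 63.96, -623.61, 6080.2, -59281.93]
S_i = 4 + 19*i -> [4, 23, 42, 61, 80]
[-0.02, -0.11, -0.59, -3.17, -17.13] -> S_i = -0.02*5.41^i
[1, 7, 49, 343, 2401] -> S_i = 1*7^i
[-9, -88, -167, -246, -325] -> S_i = -9 + -79*i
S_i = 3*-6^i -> [3, -18, 108, -648, 3888]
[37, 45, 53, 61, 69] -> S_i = 37 + 8*i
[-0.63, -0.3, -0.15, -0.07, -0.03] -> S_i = -0.63*0.48^i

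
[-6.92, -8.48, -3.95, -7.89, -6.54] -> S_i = Random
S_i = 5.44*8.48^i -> [5.44, 46.13, 391.19, 3317.31, 28130.81]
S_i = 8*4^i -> [8, 32, 128, 512, 2048]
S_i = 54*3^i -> [54, 162, 486, 1458, 4374]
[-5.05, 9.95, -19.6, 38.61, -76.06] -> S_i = -5.05*(-1.97)^i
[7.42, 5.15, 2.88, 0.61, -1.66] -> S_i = 7.42 + -2.27*i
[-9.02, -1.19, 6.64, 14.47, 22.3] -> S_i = -9.02 + 7.83*i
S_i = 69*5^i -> [69, 345, 1725, 8625, 43125]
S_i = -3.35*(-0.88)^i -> [-3.35, 2.95, -2.59, 2.28, -2.01]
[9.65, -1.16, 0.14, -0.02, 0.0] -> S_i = 9.65*(-0.12)^i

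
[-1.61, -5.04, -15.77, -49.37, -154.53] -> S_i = -1.61*3.13^i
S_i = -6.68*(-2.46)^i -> [-6.68, 16.43, -40.42, 99.44, -244.63]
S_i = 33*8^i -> [33, 264, 2112, 16896, 135168]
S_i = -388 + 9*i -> [-388, -379, -370, -361, -352]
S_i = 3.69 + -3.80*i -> [3.69, -0.11, -3.91, -7.71, -11.51]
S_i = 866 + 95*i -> [866, 961, 1056, 1151, 1246]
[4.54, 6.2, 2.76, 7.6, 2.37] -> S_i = Random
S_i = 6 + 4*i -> [6, 10, 14, 18, 22]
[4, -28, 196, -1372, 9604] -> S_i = 4*-7^i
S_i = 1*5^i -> [1, 5, 25, 125, 625]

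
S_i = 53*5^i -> [53, 265, 1325, 6625, 33125]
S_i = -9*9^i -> [-9, -81, -729, -6561, -59049]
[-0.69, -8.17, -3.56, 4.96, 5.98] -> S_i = Random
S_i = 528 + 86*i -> [528, 614, 700, 786, 872]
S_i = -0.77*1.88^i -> [-0.77, -1.45, -2.72, -5.12, -9.62]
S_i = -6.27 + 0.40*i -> [-6.27, -5.87, -5.47, -5.07, -4.67]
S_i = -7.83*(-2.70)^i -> [-7.83, 21.14, -57.08, 154.12, -416.12]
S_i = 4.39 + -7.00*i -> [4.39, -2.61, -9.61, -16.61, -23.61]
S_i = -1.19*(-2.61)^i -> [-1.19, 3.11, -8.11, 21.16, -55.22]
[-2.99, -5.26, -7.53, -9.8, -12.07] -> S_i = -2.99 + -2.27*i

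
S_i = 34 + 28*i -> [34, 62, 90, 118, 146]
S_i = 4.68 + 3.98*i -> [4.68, 8.66, 12.64, 16.62, 20.6]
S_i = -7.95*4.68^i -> [-7.95, -37.21, -174.12, -814.9, -3813.74]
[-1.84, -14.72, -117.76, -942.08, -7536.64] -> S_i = -1.84*8.00^i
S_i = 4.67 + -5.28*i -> [4.67, -0.61, -5.89, -11.17, -16.45]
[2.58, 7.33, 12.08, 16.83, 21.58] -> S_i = 2.58 + 4.75*i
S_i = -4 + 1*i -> [-4, -3, -2, -1, 0]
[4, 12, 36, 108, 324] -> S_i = 4*3^i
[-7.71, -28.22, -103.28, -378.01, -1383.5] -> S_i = -7.71*3.66^i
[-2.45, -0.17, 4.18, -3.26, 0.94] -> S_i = Random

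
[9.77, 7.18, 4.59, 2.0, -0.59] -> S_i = 9.77 + -2.59*i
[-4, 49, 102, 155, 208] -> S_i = -4 + 53*i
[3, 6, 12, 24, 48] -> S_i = 3*2^i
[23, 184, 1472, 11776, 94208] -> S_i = 23*8^i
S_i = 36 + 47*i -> [36, 83, 130, 177, 224]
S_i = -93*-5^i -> [-93, 465, -2325, 11625, -58125]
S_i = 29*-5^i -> [29, -145, 725, -3625, 18125]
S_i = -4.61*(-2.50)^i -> [-4.61, 11.52, -28.81, 72.03, -180.08]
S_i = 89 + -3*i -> [89, 86, 83, 80, 77]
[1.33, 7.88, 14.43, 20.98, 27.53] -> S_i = 1.33 + 6.55*i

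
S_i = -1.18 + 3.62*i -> [-1.18, 2.44, 6.06, 9.68, 13.3]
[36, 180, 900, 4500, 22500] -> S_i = 36*5^i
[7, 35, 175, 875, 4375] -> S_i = 7*5^i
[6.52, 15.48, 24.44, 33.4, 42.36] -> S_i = 6.52 + 8.96*i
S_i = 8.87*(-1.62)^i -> [8.87, -14.37, 23.28, -37.71, 61.09]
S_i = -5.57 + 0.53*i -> [-5.57, -5.04, -4.51, -3.98, -3.45]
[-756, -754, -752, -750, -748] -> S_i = -756 + 2*i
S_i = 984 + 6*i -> [984, 990, 996, 1002, 1008]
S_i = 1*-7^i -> [1, -7, 49, -343, 2401]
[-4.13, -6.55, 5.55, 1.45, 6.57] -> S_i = Random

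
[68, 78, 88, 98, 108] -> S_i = 68 + 10*i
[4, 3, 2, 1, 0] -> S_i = 4 + -1*i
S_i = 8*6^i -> [8, 48, 288, 1728, 10368]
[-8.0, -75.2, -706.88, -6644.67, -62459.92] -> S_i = -8.00*9.40^i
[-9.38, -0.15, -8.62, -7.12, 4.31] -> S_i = Random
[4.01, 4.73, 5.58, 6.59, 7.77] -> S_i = 4.01*1.18^i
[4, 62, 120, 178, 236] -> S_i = 4 + 58*i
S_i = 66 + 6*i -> [66, 72, 78, 84, 90]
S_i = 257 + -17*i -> [257, 240, 223, 206, 189]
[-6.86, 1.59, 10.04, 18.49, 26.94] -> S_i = -6.86 + 8.45*i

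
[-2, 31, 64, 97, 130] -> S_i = -2 + 33*i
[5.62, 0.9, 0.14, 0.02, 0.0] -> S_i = 5.62*0.16^i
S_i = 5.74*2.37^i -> [5.74, 13.6, 32.24, 76.41, 181.09]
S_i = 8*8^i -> [8, 64, 512, 4096, 32768]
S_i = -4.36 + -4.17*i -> [-4.36, -8.53, -12.7, -16.87, -21.04]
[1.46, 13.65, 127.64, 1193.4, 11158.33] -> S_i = 1.46*9.35^i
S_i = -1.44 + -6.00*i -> [-1.44, -7.44, -13.44, -19.44, -25.44]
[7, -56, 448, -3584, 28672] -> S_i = 7*-8^i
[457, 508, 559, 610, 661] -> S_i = 457 + 51*i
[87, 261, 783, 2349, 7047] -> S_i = 87*3^i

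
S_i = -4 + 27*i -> [-4, 23, 50, 77, 104]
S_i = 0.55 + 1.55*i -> [0.55, 2.1, 3.65, 5.2, 6.75]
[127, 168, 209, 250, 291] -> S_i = 127 + 41*i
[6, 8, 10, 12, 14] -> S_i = 6 + 2*i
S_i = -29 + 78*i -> [-29, 49, 127, 205, 283]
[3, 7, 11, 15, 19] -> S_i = 3 + 4*i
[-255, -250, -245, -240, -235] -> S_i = -255 + 5*i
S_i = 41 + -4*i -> [41, 37, 33, 29, 25]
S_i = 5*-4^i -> [5, -20, 80, -320, 1280]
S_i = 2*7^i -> [2, 14, 98, 686, 4802]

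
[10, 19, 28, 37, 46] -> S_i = 10 + 9*i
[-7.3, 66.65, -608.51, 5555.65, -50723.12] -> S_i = -7.30*(-9.13)^i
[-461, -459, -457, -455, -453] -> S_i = -461 + 2*i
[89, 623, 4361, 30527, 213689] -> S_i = 89*7^i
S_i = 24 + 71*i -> [24, 95, 166, 237, 308]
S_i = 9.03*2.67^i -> [9.03, 24.11, 64.37, 171.88, 458.92]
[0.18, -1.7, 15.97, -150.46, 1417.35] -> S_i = 0.18*(-9.42)^i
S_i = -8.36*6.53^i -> [-8.36, -54.59, -356.48, -2327.8, -15200.54]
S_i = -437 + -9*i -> [-437, -446, -455, -464, -473]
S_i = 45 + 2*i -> [45, 47, 49, 51, 53]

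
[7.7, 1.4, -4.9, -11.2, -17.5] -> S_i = 7.70 + -6.30*i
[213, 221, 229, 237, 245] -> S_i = 213 + 8*i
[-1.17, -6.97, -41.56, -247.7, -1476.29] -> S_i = -1.17*5.96^i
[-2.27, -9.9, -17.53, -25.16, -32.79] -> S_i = -2.27 + -7.63*i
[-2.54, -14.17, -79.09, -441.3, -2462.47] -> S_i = -2.54*5.58^i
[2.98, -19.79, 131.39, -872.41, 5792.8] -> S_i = 2.98*(-6.64)^i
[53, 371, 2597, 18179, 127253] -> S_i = 53*7^i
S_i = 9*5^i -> [9, 45, 225, 1125, 5625]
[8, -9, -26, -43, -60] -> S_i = 8 + -17*i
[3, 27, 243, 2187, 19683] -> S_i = 3*9^i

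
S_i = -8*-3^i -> [-8, 24, -72, 216, -648]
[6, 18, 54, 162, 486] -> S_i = 6*3^i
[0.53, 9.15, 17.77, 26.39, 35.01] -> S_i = 0.53 + 8.62*i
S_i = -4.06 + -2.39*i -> [-4.06, -6.45, -8.84, -11.23, -13.62]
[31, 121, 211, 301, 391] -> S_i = 31 + 90*i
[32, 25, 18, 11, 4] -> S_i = 32 + -7*i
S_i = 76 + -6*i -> [76, 70, 64, 58, 52]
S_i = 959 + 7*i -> [959, 966, 973, 980, 987]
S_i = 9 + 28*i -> [9, 37, 65, 93, 121]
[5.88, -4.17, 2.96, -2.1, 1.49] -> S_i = 5.88*(-0.71)^i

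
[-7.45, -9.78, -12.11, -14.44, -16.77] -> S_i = -7.45 + -2.33*i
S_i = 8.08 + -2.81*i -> [8.08, 5.27, 2.46, -0.35, -3.16]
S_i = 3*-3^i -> [3, -9, 27, -81, 243]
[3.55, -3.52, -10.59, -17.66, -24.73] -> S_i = 3.55 + -7.07*i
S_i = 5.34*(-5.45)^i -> [5.34, -29.1, 158.61, -864.43, 4711.15]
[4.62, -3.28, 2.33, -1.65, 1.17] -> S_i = 4.62*(-0.71)^i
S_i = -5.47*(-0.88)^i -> [-5.47, 4.81, -4.24, 3.73, -3.28]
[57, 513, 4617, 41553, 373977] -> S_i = 57*9^i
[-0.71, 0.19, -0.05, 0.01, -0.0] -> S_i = -0.71*(-0.27)^i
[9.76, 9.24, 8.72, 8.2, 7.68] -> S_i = 9.76 + -0.52*i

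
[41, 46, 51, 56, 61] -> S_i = 41 + 5*i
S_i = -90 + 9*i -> [-90, -81, -72, -63, -54]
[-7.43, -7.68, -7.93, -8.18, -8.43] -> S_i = -7.43 + -0.25*i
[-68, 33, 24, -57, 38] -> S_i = Random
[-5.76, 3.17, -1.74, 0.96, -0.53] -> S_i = -5.76*(-0.55)^i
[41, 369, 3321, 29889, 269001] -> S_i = 41*9^i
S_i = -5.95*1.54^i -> [-5.95, -9.16, -14.11, -21.73, -33.47]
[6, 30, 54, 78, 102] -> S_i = 6 + 24*i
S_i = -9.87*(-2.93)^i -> [-9.87, 28.92, -84.73, 248.27, -727.42]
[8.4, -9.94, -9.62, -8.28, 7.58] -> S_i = Random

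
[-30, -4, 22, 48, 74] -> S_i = -30 + 26*i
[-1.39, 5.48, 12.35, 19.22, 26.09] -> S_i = -1.39 + 6.87*i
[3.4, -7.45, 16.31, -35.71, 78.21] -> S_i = 3.40*(-2.19)^i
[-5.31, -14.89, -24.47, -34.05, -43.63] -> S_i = -5.31 + -9.58*i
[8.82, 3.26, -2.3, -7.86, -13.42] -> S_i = 8.82 + -5.56*i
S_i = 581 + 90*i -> [581, 671, 761, 851, 941]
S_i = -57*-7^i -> [-57, 399, -2793, 19551, -136857]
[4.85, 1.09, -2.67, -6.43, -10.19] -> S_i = 4.85 + -3.76*i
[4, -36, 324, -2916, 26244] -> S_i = 4*-9^i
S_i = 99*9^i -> [99, 891, 8019, 72171, 649539]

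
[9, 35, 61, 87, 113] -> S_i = 9 + 26*i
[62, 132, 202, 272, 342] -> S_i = 62 + 70*i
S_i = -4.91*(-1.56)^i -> [-4.91, 7.66, -11.95, 18.64, -29.08]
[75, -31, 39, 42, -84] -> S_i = Random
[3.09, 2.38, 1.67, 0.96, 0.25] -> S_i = 3.09 + -0.71*i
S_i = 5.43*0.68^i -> [5.43, 3.69, 2.51, 1.71, 1.16]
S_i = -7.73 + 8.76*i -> [-7.73, 1.03, 9.79, 18.55, 27.31]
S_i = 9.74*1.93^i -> [9.74, 18.8, 36.28, 70.02, 135.14]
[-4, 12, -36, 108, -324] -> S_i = -4*-3^i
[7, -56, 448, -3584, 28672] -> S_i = 7*-8^i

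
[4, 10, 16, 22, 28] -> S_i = 4 + 6*i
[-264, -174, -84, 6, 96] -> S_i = -264 + 90*i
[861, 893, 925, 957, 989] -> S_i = 861 + 32*i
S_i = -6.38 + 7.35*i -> [-6.38, 0.97, 8.32, 15.67, 23.02]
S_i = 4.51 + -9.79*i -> [4.51, -5.28, -15.07, -24.86, -34.65]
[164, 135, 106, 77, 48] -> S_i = 164 + -29*i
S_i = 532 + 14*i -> [532, 546, 560, 574, 588]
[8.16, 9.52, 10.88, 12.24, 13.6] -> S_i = 8.16 + 1.36*i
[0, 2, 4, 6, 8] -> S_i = 0 + 2*i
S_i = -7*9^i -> [-7, -63, -567, -5103, -45927]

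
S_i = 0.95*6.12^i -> [0.95, 5.81, 35.58, 217.76, 1332.69]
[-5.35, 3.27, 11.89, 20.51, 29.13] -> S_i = -5.35 + 8.62*i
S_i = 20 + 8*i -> [20, 28, 36, 44, 52]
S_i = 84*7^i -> [84, 588, 4116, 28812, 201684]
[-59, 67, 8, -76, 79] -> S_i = Random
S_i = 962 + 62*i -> [962, 1024, 1086, 1148, 1210]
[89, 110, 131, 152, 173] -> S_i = 89 + 21*i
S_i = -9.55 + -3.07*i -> [-9.55, -12.62, -15.69, -18.76, -21.83]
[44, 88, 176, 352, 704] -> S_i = 44*2^i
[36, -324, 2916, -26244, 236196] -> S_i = 36*-9^i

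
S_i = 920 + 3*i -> [920, 923, 926, 929, 932]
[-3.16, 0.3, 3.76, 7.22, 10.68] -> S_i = -3.16 + 3.46*i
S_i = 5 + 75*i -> [5, 80, 155, 230, 305]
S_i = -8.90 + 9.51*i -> [-8.9, 0.61, 10.12, 19.63, 29.14]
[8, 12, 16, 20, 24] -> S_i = 8 + 4*i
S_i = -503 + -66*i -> [-503, -569, -635, -701, -767]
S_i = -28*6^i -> [-28, -168, -1008, -6048, -36288]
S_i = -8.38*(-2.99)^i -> [-8.38, 25.06, -74.92, 224.0, -669.77]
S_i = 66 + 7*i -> [66, 73, 80, 87, 94]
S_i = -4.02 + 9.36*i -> [-4.02, 5.34, 14.7, 24.06, 33.42]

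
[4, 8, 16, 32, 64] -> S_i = 4*2^i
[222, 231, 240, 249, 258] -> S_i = 222 + 9*i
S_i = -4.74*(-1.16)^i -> [-4.74, 5.5, -6.38, 7.4, -8.58]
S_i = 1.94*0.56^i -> [1.94, 1.09, 0.61, 0.34, 0.19]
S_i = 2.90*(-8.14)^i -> [2.9, -23.61, 192.15, -1564.12, 12731.97]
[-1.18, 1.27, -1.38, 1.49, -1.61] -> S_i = -1.18*(-1.08)^i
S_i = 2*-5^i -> [2, -10, 50, -250, 1250]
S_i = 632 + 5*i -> [632, 637, 642, 647, 652]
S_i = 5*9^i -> [5, 45, 405, 3645, 32805]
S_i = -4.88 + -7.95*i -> [-4.88, -12.83, -20.78, -28.73, -36.68]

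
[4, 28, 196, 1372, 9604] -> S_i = 4*7^i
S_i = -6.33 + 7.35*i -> [-6.33, 1.02, 8.37, 15.72, 23.07]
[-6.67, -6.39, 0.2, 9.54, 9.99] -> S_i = Random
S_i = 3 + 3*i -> [3, 6, 9, 12, 15]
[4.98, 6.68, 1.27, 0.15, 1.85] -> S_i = Random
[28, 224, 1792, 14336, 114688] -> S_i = 28*8^i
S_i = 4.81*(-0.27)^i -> [4.81, -1.3, 0.35, -0.09, 0.03]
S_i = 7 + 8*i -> [7, 15, 23, 31, 39]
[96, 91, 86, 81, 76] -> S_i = 96 + -5*i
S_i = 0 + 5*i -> [0, 5, 10, 15, 20]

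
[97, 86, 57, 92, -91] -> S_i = Random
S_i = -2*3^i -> [-2, -6, -18, -54, -162]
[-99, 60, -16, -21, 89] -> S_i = Random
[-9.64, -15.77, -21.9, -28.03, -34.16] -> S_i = -9.64 + -6.13*i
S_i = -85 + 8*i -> [-85, -77, -69, -61, -53]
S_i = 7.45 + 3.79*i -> [7.45, 11.24, 15.03, 18.82, 22.61]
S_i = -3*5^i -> [-3, -15, -75, -375, -1875]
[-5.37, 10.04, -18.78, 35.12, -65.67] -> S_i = -5.37*(-1.87)^i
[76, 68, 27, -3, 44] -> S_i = Random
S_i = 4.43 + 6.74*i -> [4.43, 11.17, 17.91, 24.65, 31.39]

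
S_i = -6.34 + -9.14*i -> [-6.34, -15.48, -24.62, -33.76, -42.9]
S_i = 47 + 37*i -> [47, 84, 121, 158, 195]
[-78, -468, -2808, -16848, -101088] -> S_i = -78*6^i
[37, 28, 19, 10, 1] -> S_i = 37 + -9*i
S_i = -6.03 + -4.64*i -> [-6.03, -10.67, -15.31, -19.95, -24.59]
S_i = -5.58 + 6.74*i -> [-5.58, 1.16, 7.9, 14.64, 21.38]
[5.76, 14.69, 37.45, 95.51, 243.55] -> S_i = 5.76*2.55^i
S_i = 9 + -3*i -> [9, 6, 3, 0, -3]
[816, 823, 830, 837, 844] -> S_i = 816 + 7*i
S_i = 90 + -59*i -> [90, 31, -28, -87, -146]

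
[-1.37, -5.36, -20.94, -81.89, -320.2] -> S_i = -1.37*3.91^i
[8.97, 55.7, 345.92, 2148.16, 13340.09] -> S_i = 8.97*6.21^i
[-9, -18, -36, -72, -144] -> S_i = -9*2^i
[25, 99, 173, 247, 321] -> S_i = 25 + 74*i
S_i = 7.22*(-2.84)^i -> [7.22, -20.5, 58.23, -165.38, 469.69]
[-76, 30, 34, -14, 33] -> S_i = Random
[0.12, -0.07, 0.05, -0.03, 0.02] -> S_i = 0.12*(-0.62)^i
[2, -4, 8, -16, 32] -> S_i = 2*-2^i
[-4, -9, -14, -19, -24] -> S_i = -4 + -5*i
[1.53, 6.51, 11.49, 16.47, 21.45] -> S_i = 1.53 + 4.98*i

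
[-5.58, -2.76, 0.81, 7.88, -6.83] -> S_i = Random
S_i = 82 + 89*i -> [82, 171, 260, 349, 438]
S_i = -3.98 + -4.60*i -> [-3.98, -8.58, -13.18, -17.78, -22.38]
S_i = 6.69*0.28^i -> [6.69, 1.87, 0.52, 0.15, 0.04]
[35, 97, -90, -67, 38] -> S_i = Random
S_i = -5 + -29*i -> [-5, -34, -63, -92, -121]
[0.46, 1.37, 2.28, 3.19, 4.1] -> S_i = 0.46 + 0.91*i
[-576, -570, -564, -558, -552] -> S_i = -576 + 6*i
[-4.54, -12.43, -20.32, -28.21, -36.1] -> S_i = -4.54 + -7.89*i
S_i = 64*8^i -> [64, 512, 4096, 32768, 262144]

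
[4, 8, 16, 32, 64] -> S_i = 4*2^i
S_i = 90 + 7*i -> [90, 97, 104, 111, 118]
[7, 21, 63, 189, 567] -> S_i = 7*3^i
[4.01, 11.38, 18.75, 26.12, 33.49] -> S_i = 4.01 + 7.37*i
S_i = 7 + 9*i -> [7, 16, 25, 34, 43]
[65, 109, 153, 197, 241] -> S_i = 65 + 44*i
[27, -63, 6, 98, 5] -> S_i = Random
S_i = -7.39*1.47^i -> [-7.39, -10.86, -15.97, -23.47, -34.51]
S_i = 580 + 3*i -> [580, 583, 586, 589, 592]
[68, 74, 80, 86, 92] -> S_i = 68 + 6*i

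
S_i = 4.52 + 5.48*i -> [4.52, 10.0, 15.48, 20.96, 26.44]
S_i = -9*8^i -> [-9, -72, -576, -4608, -36864]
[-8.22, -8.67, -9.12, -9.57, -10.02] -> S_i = -8.22 + -0.45*i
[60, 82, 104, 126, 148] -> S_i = 60 + 22*i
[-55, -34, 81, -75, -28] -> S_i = Random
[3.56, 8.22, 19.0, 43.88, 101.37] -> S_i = 3.56*2.31^i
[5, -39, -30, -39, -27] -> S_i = Random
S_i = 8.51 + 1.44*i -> [8.51, 9.95, 11.39, 12.83, 14.27]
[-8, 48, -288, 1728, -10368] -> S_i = -8*-6^i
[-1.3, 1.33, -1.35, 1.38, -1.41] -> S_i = -1.30*(-1.02)^i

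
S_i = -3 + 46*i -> [-3, 43, 89, 135, 181]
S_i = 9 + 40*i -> [9, 49, 89, 129, 169]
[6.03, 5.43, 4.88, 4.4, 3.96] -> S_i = 6.03*0.90^i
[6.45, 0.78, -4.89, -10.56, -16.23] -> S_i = 6.45 + -5.67*i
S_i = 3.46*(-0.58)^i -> [3.46, -2.01, 1.16, -0.68, 0.39]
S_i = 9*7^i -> [9, 63, 441, 3087, 21609]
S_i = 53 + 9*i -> [53, 62, 71, 80, 89]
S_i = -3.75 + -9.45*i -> [-3.75, -13.2, -22.65, -32.1, -41.55]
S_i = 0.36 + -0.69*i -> [0.36, -0.33, -1.02, -1.71, -2.4]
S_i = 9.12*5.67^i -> [9.12, 51.71, 293.2, 1662.43, 9425.99]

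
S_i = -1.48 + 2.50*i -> [-1.48, 1.02, 3.52, 6.02, 8.52]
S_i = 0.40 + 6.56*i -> [0.4, 6.96, 13.52, 20.08, 26.64]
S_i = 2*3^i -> [2, 6, 18, 54, 162]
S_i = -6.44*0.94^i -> [-6.44, -6.05, -5.69, -5.35, -5.03]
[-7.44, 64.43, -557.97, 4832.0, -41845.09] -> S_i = -7.44*(-8.66)^i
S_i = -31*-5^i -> [-31, 155, -775, 3875, -19375]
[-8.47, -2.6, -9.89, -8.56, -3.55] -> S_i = Random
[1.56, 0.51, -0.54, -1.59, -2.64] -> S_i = 1.56 + -1.05*i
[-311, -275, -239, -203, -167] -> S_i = -311 + 36*i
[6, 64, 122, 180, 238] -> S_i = 6 + 58*i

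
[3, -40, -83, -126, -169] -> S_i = 3 + -43*i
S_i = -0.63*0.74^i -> [-0.63, -0.47, -0.34, -0.26, -0.19]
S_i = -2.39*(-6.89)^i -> [-2.39, 16.47, -113.46, 781.73, -5386.1]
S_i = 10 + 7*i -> [10, 17, 24, 31, 38]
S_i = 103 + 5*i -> [103, 108, 113, 118, 123]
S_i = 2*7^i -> [2, 14, 98, 686, 4802]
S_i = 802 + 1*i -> [802, 803, 804, 805, 806]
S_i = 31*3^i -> [31, 93, 279, 837, 2511]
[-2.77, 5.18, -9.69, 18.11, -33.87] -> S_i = -2.77*(-1.87)^i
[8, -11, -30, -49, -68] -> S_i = 8 + -19*i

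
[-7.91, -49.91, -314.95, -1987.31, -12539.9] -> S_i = -7.91*6.31^i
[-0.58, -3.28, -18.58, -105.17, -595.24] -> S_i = -0.58*5.66^i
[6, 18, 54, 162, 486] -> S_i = 6*3^i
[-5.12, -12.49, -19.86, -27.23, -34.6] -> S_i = -5.12 + -7.37*i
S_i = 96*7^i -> [96, 672, 4704, 32928, 230496]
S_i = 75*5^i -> [75, 375, 1875, 9375, 46875]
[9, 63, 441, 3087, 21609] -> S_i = 9*7^i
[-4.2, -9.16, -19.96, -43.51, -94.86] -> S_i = -4.20*2.18^i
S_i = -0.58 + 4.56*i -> [-0.58, 3.98, 8.54, 13.1, 17.66]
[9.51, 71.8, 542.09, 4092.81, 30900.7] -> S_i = 9.51*7.55^i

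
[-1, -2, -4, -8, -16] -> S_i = -1*2^i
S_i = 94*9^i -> [94, 846, 7614, 68526, 616734]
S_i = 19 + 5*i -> [19, 24, 29, 34, 39]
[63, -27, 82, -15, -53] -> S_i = Random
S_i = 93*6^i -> [93, 558, 3348, 20088, 120528]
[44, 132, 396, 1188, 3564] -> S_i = 44*3^i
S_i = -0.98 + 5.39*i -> [-0.98, 4.41, 9.8, 15.19, 20.58]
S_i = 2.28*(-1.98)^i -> [2.28, -4.51, 8.94, -17.7, 35.04]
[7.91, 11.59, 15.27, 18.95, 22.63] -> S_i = 7.91 + 3.68*i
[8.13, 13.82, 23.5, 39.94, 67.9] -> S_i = 8.13*1.70^i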